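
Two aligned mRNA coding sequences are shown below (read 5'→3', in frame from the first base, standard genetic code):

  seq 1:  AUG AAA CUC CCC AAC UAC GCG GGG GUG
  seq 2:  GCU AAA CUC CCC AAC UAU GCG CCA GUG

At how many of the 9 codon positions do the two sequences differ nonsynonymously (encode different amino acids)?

2

Codon 1: AUG Met / GCU Ala — nonsynonymous.
Codon 2: AAA Lys / AAA Lys — identical.
Codon 3: CUC Leu / CUC Leu — identical.
Codon 4: CCC Pro / CCC Pro — identical.
Codon 5: AAC Asn / AAC Asn — identical.
Codon 6: UAC Tyr / UAU Tyr — synonymous.
Codon 7: GCG Ala / GCG Ala — identical.
Codon 8: GGG Gly / CCA Pro — nonsynonymous.
Codon 9: GUG Val / GUG Val — identical.
Nonsynonymous differences: 2.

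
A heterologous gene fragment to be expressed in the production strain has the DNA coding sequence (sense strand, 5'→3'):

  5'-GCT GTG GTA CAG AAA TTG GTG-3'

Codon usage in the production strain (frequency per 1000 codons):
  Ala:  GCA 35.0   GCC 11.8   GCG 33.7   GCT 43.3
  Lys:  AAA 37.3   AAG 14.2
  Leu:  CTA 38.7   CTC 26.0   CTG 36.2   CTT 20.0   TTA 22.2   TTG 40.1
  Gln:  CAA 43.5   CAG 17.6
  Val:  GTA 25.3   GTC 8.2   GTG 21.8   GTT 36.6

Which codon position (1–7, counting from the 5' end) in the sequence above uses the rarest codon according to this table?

Codon 1 GCT (Ala): 43.3 per 1000.
Codon 2 GTG (Val): 21.8 per 1000.
Codon 3 GTA (Val): 25.3 per 1000.
Codon 4 CAG (Gln): 17.6 per 1000.
Codon 5 AAA (Lys): 37.3 per 1000.
Codon 6 TTG (Leu): 40.1 per 1000.
Codon 7 GTG (Val): 21.8 per 1000.
Lowest frequency is 17.6 at codon 4.

4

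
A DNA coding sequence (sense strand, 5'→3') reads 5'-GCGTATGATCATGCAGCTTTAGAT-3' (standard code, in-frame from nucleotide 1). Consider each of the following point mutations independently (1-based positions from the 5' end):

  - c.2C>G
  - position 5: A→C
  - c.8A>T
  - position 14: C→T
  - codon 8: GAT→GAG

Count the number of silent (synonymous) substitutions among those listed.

0

Codon 1: GCG (Ala) → GGG (Gly) — missense.
Codon 2: TAT (Tyr) → TCT (Ser) — missense.
Codon 3: GAT (Asp) → GTT (Val) — missense.
Codon 5: GCA (Ala) → GTA (Val) — missense.
Codon 8: GAT (Asp) → GAG (Glu) — missense.
Synonymous: 0 of 5.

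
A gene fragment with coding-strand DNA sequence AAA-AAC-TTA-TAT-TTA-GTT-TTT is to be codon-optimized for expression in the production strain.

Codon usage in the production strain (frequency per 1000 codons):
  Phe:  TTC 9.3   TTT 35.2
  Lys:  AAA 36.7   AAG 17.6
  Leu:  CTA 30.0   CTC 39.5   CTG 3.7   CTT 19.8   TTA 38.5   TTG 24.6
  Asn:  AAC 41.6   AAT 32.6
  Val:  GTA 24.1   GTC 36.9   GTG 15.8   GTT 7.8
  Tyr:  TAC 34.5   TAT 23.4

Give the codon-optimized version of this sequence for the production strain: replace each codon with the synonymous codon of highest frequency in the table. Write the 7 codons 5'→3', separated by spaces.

Codon 1 (Lys): best is AAA at 36.7.
Codon 2 (Asn): best is AAC at 41.6.
Codon 3 (Leu): best is CTC at 39.5.
Codon 4 (Tyr): best is TAC at 34.5.
Codon 5 (Leu): best is CTC at 39.5.
Codon 6 (Val): best is GTC at 36.9.
Codon 7 (Phe): best is TTT at 35.2.

AAA AAC CTC TAC CTC GTC TTT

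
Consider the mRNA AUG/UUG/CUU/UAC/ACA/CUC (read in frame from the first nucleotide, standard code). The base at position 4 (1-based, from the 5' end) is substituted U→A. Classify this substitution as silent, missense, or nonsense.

Position 4 falls in codon 2: UUG → Leu.
After the substitution the codon is AUG → Met.
Leu ≠ Met, so this is a missense mutation.

missense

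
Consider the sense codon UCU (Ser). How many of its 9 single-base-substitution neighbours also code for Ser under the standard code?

Position 1: none → 0 synonymous.
Position 2: none → 0 synonymous.
Position 3: UCC, UCA, UCG → 3 synonymous.
Total: 0 + 0 + 3 = 3.

3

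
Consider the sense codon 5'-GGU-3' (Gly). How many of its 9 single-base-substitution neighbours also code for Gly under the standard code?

3

Position 1: none → 0 synonymous.
Position 2: none → 0 synonymous.
Position 3: GGC, GGA, GGG → 3 synonymous.
Total: 0 + 0 + 3 = 3.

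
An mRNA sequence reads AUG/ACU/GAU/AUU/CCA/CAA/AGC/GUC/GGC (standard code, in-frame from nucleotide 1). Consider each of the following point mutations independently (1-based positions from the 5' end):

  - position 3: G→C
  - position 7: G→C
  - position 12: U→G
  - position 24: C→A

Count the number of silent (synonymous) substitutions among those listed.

Codon 1: AUG (Met) → AUC (Ile) — missense.
Codon 3: GAU (Asp) → CAU (His) — missense.
Codon 4: AUU (Ile) → AUG (Met) — missense.
Codon 8: GUC (Val) → GUA (Val) — synonymous.
Synonymous: 1 of 4.

1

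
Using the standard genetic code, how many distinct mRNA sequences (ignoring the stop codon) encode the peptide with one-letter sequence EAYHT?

128

Glu: 2 codons.
Ala: 4 codons.
Tyr: 2 codons.
His: 2 codons.
Thr: 4 codons.
2 × 4 × 2 × 2 × 4 = 128.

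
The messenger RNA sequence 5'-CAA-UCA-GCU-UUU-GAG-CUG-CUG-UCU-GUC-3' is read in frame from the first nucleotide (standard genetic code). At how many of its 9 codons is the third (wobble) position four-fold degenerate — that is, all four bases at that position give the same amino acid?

6

Codon 1 CAA (Gln): third position 2-fold.
Codon 2 UCA (Ser): third position 4-fold.
Codon 3 GCU (Ala): third position 4-fold.
Codon 4 UUU (Phe): third position 2-fold.
Codon 5 GAG (Glu): third position 2-fold.
Codon 6 CUG (Leu): third position 4-fold.
Codon 7 CUG (Leu): third position 4-fold.
Codon 8 UCU (Ser): third position 4-fold.
Codon 9 GUC (Val): third position 4-fold.
Four-fold degenerate third positions: 6.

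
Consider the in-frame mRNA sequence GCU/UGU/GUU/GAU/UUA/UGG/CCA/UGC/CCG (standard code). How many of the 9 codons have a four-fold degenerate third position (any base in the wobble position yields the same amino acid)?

Codon 1 GCU (Ala): third position 4-fold.
Codon 2 UGU (Cys): third position 2-fold.
Codon 3 GUU (Val): third position 4-fold.
Codon 4 GAU (Asp): third position 2-fold.
Codon 5 UUA (Leu): third position 2-fold.
Codon 6 UGG (Trp): third position 1-fold.
Codon 7 CCA (Pro): third position 4-fold.
Codon 8 UGC (Cys): third position 2-fold.
Codon 9 CCG (Pro): third position 4-fold.
Four-fold degenerate third positions: 4.

4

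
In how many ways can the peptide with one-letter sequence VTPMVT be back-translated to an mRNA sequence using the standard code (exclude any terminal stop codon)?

1024

Val: 4 codons.
Thr: 4 codons.
Pro: 4 codons.
Met: 1 codon.
Val: 4 codons.
Thr: 4 codons.
4 × 4 × 4 × 1 × 4 × 4 = 1024.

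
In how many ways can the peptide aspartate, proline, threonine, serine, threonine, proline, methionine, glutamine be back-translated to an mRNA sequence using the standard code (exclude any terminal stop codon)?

6144

Asp: 2 codons.
Pro: 4 codons.
Thr: 4 codons.
Ser: 6 codons.
Thr: 4 codons.
Pro: 4 codons.
Met: 1 codon.
Gln: 2 codons.
2 × 4 × 4 × 6 × 4 × 4 × 1 × 2 = 6144.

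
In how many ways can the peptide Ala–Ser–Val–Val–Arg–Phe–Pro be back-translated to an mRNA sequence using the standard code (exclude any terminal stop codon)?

Ala: 4 codons.
Ser: 6 codons.
Val: 4 codons.
Val: 4 codons.
Arg: 6 codons.
Phe: 2 codons.
Pro: 4 codons.
4 × 6 × 4 × 4 × 6 × 2 × 4 = 18432.

18432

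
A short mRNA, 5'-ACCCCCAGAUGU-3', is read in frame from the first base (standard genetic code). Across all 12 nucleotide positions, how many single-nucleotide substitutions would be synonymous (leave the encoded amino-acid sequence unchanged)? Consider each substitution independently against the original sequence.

Codon 1 (ACC, Thr): 3 synonymous substitutions.
Codon 2 (CCC, Pro): 3 synonymous substitutions.
Codon 3 (AGA, Arg): 2 synonymous substitutions.
Codon 4 (UGU, Cys): 1 synonymous substitution.
Total: 3 + 3 + 2 + 1 = 9.

9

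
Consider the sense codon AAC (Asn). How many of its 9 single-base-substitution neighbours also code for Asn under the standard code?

1

Position 1: none → 0 synonymous.
Position 2: none → 0 synonymous.
Position 3: AAT → 1 synonymous.
Total: 0 + 0 + 1 = 1.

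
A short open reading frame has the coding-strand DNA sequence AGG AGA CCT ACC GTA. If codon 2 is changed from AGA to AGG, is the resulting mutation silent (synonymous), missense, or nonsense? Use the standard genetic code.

Position 6 falls in codon 2: AGA → Arg.
After the substitution the codon is AGG → Arg.
Both encode Arg, so the change is synonymous.

silent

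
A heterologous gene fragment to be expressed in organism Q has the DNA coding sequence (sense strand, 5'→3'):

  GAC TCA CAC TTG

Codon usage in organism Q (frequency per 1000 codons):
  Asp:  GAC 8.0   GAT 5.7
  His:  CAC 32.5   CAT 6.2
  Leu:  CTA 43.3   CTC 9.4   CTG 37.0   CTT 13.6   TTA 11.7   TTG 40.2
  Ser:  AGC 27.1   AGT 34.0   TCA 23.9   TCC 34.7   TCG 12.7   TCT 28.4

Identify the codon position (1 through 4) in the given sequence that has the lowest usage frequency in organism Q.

1

Codon 1 GAC (Asp): 8.0 per 1000.
Codon 2 TCA (Ser): 23.9 per 1000.
Codon 3 CAC (His): 32.5 per 1000.
Codon 4 TTG (Leu): 40.2 per 1000.
Lowest frequency is 8.0 at codon 1.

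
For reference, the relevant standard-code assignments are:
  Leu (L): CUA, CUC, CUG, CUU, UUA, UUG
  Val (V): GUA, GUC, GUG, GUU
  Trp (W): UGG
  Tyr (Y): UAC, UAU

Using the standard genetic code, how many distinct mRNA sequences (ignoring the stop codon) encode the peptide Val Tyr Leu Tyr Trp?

96

Val: 4 codons.
Tyr: 2 codons.
Leu: 6 codons.
Tyr: 2 codons.
Trp: 1 codon.
4 × 2 × 6 × 2 × 1 = 96.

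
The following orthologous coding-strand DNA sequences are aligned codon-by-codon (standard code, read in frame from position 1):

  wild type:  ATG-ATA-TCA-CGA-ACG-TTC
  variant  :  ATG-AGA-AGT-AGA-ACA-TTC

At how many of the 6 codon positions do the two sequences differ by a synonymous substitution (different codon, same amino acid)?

Codon 1: ATG Met / ATG Met — identical.
Codon 2: ATA Ile / AGA Arg — nonsynonymous.
Codon 3: TCA Ser / AGT Ser — synonymous.
Codon 4: CGA Arg / AGA Arg — synonymous.
Codon 5: ACG Thr / ACA Thr — synonymous.
Codon 6: TTC Phe / TTC Phe — identical.
Synonymous differences: 3.

3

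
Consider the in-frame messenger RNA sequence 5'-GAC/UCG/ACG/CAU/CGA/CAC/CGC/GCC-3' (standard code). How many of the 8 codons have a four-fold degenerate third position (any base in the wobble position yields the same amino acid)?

5

Codon 1 GAC (Asp): third position 2-fold.
Codon 2 UCG (Ser): third position 4-fold.
Codon 3 ACG (Thr): third position 4-fold.
Codon 4 CAU (His): third position 2-fold.
Codon 5 CGA (Arg): third position 4-fold.
Codon 6 CAC (His): third position 2-fold.
Codon 7 CGC (Arg): third position 4-fold.
Codon 8 GCC (Ala): third position 4-fold.
Four-fold degenerate third positions: 5.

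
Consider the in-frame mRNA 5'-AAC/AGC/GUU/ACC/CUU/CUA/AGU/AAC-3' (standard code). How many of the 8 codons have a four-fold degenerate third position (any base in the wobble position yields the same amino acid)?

Codon 1 AAC (Asn): third position 2-fold.
Codon 2 AGC (Ser): third position 2-fold.
Codon 3 GUU (Val): third position 4-fold.
Codon 4 ACC (Thr): third position 4-fold.
Codon 5 CUU (Leu): third position 4-fold.
Codon 6 CUA (Leu): third position 4-fold.
Codon 7 AGU (Ser): third position 2-fold.
Codon 8 AAC (Asn): third position 2-fold.
Four-fold degenerate third positions: 4.

4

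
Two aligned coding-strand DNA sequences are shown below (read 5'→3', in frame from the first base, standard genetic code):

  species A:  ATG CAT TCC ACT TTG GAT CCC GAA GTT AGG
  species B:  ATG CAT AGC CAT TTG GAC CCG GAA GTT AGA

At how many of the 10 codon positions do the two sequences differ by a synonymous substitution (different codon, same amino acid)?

4

Codon 1: ATG Met / ATG Met — identical.
Codon 2: CAT His / CAT His — identical.
Codon 3: TCC Ser / AGC Ser — synonymous.
Codon 4: ACT Thr / CAT His — nonsynonymous.
Codon 5: TTG Leu / TTG Leu — identical.
Codon 6: GAT Asp / GAC Asp — synonymous.
Codon 7: CCC Pro / CCG Pro — synonymous.
Codon 8: GAA Glu / GAA Glu — identical.
Codon 9: GTT Val / GTT Val — identical.
Codon 10: AGG Arg / AGA Arg — synonymous.
Synonymous differences: 4.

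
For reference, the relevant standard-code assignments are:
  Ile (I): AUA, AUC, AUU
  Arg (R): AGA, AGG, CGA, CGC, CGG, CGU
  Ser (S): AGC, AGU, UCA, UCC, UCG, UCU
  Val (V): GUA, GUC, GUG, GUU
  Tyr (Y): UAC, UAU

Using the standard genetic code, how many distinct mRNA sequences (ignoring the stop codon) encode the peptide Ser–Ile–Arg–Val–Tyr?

Ser: 6 codons.
Ile: 3 codons.
Arg: 6 codons.
Val: 4 codons.
Tyr: 2 codons.
6 × 3 × 6 × 4 × 2 = 864.

864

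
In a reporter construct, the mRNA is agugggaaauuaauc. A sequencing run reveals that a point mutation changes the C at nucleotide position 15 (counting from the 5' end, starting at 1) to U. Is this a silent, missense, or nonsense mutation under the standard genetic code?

silent

Position 15 falls in codon 5: AUC → Ile.
After the substitution the codon is AUU → Ile.
Both encode Ile, so the change is synonymous.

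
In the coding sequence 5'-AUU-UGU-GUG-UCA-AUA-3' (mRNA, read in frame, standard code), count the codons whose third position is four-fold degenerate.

Codon 1 AUU (Ile): third position 3-fold.
Codon 2 UGU (Cys): third position 2-fold.
Codon 3 GUG (Val): third position 4-fold.
Codon 4 UCA (Ser): third position 4-fold.
Codon 5 AUA (Ile): third position 3-fold.
Four-fold degenerate third positions: 2.

2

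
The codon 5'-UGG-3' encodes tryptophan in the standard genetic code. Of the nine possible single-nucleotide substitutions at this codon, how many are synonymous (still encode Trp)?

0

Position 1: none → 0 synonymous.
Position 2: none → 0 synonymous.
Position 3: none → 0 synonymous.
Total: 0 + 0 + 0 = 0.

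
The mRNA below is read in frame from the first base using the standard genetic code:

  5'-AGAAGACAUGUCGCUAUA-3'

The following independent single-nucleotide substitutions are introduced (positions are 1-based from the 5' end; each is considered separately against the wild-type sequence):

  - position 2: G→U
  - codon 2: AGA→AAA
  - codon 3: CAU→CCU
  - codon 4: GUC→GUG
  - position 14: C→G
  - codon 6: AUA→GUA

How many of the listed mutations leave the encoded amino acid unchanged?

Codon 1: AGA (Arg) → AUA (Ile) — missense.
Codon 2: AGA (Arg) → AAA (Lys) — missense.
Codon 3: CAU (His) → CCU (Pro) — missense.
Codon 4: GUC (Val) → GUG (Val) — synonymous.
Codon 5: GCU (Ala) → GGU (Gly) — missense.
Codon 6: AUA (Ile) → GUA (Val) — missense.
Synonymous: 1 of 6.

1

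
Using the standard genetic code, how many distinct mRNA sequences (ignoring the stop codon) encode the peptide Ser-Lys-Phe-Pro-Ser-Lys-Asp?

Ser: 6 codons.
Lys: 2 codons.
Phe: 2 codons.
Pro: 4 codons.
Ser: 6 codons.
Lys: 2 codons.
Asp: 2 codons.
6 × 2 × 2 × 4 × 6 × 2 × 2 = 2304.

2304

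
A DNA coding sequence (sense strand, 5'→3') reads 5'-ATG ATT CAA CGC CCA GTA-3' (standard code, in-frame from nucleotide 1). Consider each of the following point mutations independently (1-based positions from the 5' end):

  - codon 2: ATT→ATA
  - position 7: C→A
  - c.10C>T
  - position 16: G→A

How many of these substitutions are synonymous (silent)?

Codon 2: ATT (Ile) → ATA (Ile) — synonymous.
Codon 3: CAA (Gln) → AAA (Lys) — missense.
Codon 4: CGC (Arg) → TGC (Cys) — missense.
Codon 6: GTA (Val) → ATA (Ile) — missense.
Synonymous: 1 of 4.

1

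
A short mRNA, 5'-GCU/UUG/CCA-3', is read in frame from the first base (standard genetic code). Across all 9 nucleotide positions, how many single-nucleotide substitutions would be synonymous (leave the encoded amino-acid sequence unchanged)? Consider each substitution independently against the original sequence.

Codon 1 (GCU, Ala): 3 synonymous substitutions.
Codon 2 (UUG, Leu): 2 synonymous substitutions.
Codon 3 (CCA, Pro): 3 synonymous substitutions.
Total: 3 + 2 + 3 = 8.

8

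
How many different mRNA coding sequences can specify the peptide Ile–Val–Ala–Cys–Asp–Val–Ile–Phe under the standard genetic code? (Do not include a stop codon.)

Ile: 3 codons.
Val: 4 codons.
Ala: 4 codons.
Cys: 2 codons.
Asp: 2 codons.
Val: 4 codons.
Ile: 3 codons.
Phe: 2 codons.
3 × 4 × 4 × 2 × 2 × 4 × 3 × 2 = 4608.

4608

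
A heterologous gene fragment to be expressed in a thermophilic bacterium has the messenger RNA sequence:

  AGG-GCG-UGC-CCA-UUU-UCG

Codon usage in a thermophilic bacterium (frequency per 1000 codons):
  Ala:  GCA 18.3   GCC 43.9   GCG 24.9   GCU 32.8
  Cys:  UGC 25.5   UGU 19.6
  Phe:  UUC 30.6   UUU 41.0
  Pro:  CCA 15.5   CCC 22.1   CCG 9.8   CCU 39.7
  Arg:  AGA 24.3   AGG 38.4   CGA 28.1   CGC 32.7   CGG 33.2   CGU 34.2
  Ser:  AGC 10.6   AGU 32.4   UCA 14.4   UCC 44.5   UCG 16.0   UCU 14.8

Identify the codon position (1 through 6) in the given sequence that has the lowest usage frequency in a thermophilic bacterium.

Codon 1 AGG (Arg): 38.4 per 1000.
Codon 2 GCG (Ala): 24.9 per 1000.
Codon 3 UGC (Cys): 25.5 per 1000.
Codon 4 CCA (Pro): 15.5 per 1000.
Codon 5 UUU (Phe): 41.0 per 1000.
Codon 6 UCG (Ser): 16.0 per 1000.
Lowest frequency is 15.5 at codon 4.

4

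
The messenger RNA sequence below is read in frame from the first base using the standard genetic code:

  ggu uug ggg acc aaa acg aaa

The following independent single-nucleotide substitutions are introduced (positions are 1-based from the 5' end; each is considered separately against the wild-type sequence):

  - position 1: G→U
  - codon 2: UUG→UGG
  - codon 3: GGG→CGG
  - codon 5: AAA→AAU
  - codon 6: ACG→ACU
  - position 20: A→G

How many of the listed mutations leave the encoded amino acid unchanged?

Codon 1: GGU (Gly) → UGU (Cys) — missense.
Codon 2: UUG (Leu) → UGG (Trp) — missense.
Codon 3: GGG (Gly) → CGG (Arg) — missense.
Codon 5: AAA (Lys) → AAU (Asn) — missense.
Codon 6: ACG (Thr) → ACU (Thr) — synonymous.
Codon 7: AAA (Lys) → AGA (Arg) — missense.
Synonymous: 1 of 6.

1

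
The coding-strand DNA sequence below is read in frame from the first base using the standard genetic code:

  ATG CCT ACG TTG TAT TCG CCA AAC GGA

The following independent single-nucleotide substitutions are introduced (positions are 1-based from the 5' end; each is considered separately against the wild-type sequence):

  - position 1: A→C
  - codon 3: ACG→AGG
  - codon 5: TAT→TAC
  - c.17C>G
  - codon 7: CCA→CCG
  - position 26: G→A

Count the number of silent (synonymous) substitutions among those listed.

Codon 1: ATG (Met) → CTG (Leu) — missense.
Codon 3: ACG (Thr) → AGG (Arg) — missense.
Codon 5: TAT (Tyr) → TAC (Tyr) — synonymous.
Codon 6: TCG (Ser) → TGG (Trp) — missense.
Codon 7: CCA (Pro) → CCG (Pro) — synonymous.
Codon 9: GGA (Gly) → GAA (Glu) — missense.
Synonymous: 2 of 6.

2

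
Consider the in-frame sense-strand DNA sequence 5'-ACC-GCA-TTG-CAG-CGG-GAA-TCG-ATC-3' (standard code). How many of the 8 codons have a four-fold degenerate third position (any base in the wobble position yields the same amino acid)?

4

Codon 1 ACC (Thr): third position 4-fold.
Codon 2 GCA (Ala): third position 4-fold.
Codon 3 TTG (Leu): third position 2-fold.
Codon 4 CAG (Gln): third position 2-fold.
Codon 5 CGG (Arg): third position 4-fold.
Codon 6 GAA (Glu): third position 2-fold.
Codon 7 TCG (Ser): third position 4-fold.
Codon 8 ATC (Ile): third position 3-fold.
Four-fold degenerate third positions: 4.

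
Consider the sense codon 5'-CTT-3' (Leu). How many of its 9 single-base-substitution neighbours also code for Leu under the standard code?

Position 1: none → 0 synonymous.
Position 2: none → 0 synonymous.
Position 3: CTC, CTA, CTG → 3 synonymous.
Total: 0 + 0 + 3 = 3.

3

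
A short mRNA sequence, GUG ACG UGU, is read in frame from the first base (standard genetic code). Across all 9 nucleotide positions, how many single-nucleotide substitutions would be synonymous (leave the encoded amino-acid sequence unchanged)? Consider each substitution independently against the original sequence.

Codon 1 (GUG, Val): 3 synonymous substitutions.
Codon 2 (ACG, Thr): 3 synonymous substitutions.
Codon 3 (UGU, Cys): 1 synonymous substitution.
Total: 3 + 3 + 1 = 7.

7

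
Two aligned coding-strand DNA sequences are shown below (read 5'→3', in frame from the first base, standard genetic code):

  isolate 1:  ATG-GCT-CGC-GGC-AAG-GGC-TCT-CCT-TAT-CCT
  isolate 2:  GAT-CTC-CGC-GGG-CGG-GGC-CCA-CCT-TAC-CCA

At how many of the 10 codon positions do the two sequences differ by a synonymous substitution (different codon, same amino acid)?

Codon 1: ATG Met / GAT Asp — nonsynonymous.
Codon 2: GCT Ala / CTC Leu — nonsynonymous.
Codon 3: CGC Arg / CGC Arg — identical.
Codon 4: GGC Gly / GGG Gly — synonymous.
Codon 5: AAG Lys / CGG Arg — nonsynonymous.
Codon 6: GGC Gly / GGC Gly — identical.
Codon 7: TCT Ser / CCA Pro — nonsynonymous.
Codon 8: CCT Pro / CCT Pro — identical.
Codon 9: TAT Tyr / TAC Tyr — synonymous.
Codon 10: CCT Pro / CCA Pro — synonymous.
Synonymous differences: 3.

3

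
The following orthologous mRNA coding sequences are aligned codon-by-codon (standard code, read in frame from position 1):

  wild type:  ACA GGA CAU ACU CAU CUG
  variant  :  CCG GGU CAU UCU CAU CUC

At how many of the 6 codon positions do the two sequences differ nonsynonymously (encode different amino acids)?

Codon 1: ACA Thr / CCG Pro — nonsynonymous.
Codon 2: GGA Gly / GGU Gly — synonymous.
Codon 3: CAU His / CAU His — identical.
Codon 4: ACU Thr / UCU Ser — nonsynonymous.
Codon 5: CAU His / CAU His — identical.
Codon 6: CUG Leu / CUC Leu — synonymous.
Nonsynonymous differences: 2.

2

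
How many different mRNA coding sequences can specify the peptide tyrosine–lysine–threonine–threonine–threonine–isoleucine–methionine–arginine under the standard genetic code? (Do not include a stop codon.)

Tyr: 2 codons.
Lys: 2 codons.
Thr: 4 codons.
Thr: 4 codons.
Thr: 4 codons.
Ile: 3 codons.
Met: 1 codon.
Arg: 6 codons.
2 × 2 × 4 × 4 × 4 × 3 × 1 × 6 = 4608.

4608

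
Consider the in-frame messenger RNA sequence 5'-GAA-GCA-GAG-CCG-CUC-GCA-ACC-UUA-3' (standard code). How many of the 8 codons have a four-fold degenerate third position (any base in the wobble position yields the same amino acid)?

5

Codon 1 GAA (Glu): third position 2-fold.
Codon 2 GCA (Ala): third position 4-fold.
Codon 3 GAG (Glu): third position 2-fold.
Codon 4 CCG (Pro): third position 4-fold.
Codon 5 CUC (Leu): third position 4-fold.
Codon 6 GCA (Ala): third position 4-fold.
Codon 7 ACC (Thr): third position 4-fold.
Codon 8 UUA (Leu): third position 2-fold.
Four-fold degenerate third positions: 5.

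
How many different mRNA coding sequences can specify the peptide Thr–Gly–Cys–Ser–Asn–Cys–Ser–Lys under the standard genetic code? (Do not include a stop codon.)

9216

Thr: 4 codons.
Gly: 4 codons.
Cys: 2 codons.
Ser: 6 codons.
Asn: 2 codons.
Cys: 2 codons.
Ser: 6 codons.
Lys: 2 codons.
4 × 4 × 2 × 6 × 2 × 2 × 6 × 2 = 9216.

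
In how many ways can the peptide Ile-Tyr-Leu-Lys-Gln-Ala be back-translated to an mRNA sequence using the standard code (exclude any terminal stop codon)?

Ile: 3 codons.
Tyr: 2 codons.
Leu: 6 codons.
Lys: 2 codons.
Gln: 2 codons.
Ala: 4 codons.
3 × 2 × 6 × 2 × 2 × 4 = 576.

576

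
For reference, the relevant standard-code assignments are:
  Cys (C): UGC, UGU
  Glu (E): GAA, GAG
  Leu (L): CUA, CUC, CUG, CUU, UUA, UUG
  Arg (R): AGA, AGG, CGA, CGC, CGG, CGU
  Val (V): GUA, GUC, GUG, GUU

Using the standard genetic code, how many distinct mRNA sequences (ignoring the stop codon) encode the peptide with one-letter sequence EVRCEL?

1152

Glu: 2 codons.
Val: 4 codons.
Arg: 6 codons.
Cys: 2 codons.
Glu: 2 codons.
Leu: 6 codons.
2 × 4 × 6 × 2 × 2 × 6 = 1152.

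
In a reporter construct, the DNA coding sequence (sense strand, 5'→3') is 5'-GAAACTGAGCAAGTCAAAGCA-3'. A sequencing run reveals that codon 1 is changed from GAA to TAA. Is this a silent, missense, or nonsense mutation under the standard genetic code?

Position 1 falls in codon 1: GAA → Glu.
After the substitution the codon is TAA → Stop.
The new codon is a stop codon, so this is a nonsense mutation.

nonsense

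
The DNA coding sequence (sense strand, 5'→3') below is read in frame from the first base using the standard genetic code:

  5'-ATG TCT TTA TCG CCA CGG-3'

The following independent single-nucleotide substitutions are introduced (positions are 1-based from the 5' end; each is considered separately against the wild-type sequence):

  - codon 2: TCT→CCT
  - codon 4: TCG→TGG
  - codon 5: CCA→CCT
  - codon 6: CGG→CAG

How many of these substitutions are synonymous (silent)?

1

Codon 2: TCT (Ser) → CCT (Pro) — missense.
Codon 4: TCG (Ser) → TGG (Trp) — missense.
Codon 5: CCA (Pro) → CCT (Pro) — synonymous.
Codon 6: CGG (Arg) → CAG (Gln) — missense.
Synonymous: 1 of 4.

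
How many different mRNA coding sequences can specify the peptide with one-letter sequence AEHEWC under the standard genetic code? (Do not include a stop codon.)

Ala: 4 codons.
Glu: 2 codons.
His: 2 codons.
Glu: 2 codons.
Trp: 1 codon.
Cys: 2 codons.
4 × 2 × 2 × 2 × 1 × 2 = 64.

64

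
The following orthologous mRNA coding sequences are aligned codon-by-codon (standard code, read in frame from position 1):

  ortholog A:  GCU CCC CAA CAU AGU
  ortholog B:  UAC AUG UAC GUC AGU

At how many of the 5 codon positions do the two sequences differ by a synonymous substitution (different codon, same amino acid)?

Codon 1: GCU Ala / UAC Tyr — nonsynonymous.
Codon 2: CCC Pro / AUG Met — nonsynonymous.
Codon 3: CAA Gln / UAC Tyr — nonsynonymous.
Codon 4: CAU His / GUC Val — nonsynonymous.
Codon 5: AGU Ser / AGU Ser — identical.
Synonymous differences: 0.

0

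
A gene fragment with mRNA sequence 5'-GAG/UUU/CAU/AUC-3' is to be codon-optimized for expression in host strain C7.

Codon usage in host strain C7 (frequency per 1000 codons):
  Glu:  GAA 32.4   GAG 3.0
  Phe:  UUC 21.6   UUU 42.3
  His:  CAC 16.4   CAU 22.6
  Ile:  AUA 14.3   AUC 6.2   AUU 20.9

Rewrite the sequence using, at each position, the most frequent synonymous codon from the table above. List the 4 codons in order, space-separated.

Codon 1 (Glu): best is GAA at 32.4.
Codon 2 (Phe): best is UUU at 42.3.
Codon 3 (His): best is CAU at 22.6.
Codon 4 (Ile): best is AUU at 20.9.

GAA UUU CAU AUU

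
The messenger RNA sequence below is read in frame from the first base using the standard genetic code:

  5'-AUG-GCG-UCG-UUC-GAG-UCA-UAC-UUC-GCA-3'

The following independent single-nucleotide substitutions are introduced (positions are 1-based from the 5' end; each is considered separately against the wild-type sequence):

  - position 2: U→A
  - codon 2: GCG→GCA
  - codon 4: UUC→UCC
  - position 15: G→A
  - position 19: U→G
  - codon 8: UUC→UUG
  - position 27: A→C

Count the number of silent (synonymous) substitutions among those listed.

Codon 1: AUG (Met) → AAG (Lys) — missense.
Codon 2: GCG (Ala) → GCA (Ala) — synonymous.
Codon 4: UUC (Phe) → UCC (Ser) — missense.
Codon 5: GAG (Glu) → GAA (Glu) — synonymous.
Codon 7: UAC (Tyr) → GAC (Asp) — missense.
Codon 8: UUC (Phe) → UUG (Leu) — missense.
Codon 9: GCA (Ala) → GCC (Ala) — synonymous.
Synonymous: 3 of 7.

3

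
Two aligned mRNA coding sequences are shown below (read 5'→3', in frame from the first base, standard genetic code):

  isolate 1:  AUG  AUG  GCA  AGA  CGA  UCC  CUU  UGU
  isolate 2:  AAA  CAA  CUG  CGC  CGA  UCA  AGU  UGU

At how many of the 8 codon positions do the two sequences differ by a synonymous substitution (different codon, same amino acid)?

2

Codon 1: AUG Met / AAA Lys — nonsynonymous.
Codon 2: AUG Met / CAA Gln — nonsynonymous.
Codon 3: GCA Ala / CUG Leu — nonsynonymous.
Codon 4: AGA Arg / CGC Arg — synonymous.
Codon 5: CGA Arg / CGA Arg — identical.
Codon 6: UCC Ser / UCA Ser — synonymous.
Codon 7: CUU Leu / AGU Ser — nonsynonymous.
Codon 8: UGU Cys / UGU Cys — identical.
Synonymous differences: 2.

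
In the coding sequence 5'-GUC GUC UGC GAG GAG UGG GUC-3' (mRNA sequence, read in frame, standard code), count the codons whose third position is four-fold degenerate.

3

Codon 1 GUC (Val): third position 4-fold.
Codon 2 GUC (Val): third position 4-fold.
Codon 3 UGC (Cys): third position 2-fold.
Codon 4 GAG (Glu): third position 2-fold.
Codon 5 GAG (Glu): third position 2-fold.
Codon 6 UGG (Trp): third position 1-fold.
Codon 7 GUC (Val): third position 4-fold.
Four-fold degenerate third positions: 3.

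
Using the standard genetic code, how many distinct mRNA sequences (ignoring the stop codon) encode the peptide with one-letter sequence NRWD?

24

Asn: 2 codons.
Arg: 6 codons.
Trp: 1 codon.
Asp: 2 codons.
2 × 6 × 1 × 2 = 24.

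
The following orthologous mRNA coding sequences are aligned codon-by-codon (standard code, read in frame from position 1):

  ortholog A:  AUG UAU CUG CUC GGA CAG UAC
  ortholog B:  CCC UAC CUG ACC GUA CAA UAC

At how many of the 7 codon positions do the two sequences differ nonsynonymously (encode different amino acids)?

Codon 1: AUG Met / CCC Pro — nonsynonymous.
Codon 2: UAU Tyr / UAC Tyr — synonymous.
Codon 3: CUG Leu / CUG Leu — identical.
Codon 4: CUC Leu / ACC Thr — nonsynonymous.
Codon 5: GGA Gly / GUA Val — nonsynonymous.
Codon 6: CAG Gln / CAA Gln — synonymous.
Codon 7: UAC Tyr / UAC Tyr — identical.
Nonsynonymous differences: 3.

3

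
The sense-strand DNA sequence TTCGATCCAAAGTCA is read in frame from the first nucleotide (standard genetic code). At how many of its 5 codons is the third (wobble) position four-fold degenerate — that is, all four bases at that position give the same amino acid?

2

Codon 1 TTC (Phe): third position 2-fold.
Codon 2 GAT (Asp): third position 2-fold.
Codon 3 CCA (Pro): third position 4-fold.
Codon 4 AAG (Lys): third position 2-fold.
Codon 5 TCA (Ser): third position 4-fold.
Four-fold degenerate third positions: 2.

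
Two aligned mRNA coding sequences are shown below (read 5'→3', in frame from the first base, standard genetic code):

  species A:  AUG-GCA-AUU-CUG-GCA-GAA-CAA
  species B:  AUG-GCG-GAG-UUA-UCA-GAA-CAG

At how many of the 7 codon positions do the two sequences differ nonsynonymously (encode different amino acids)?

Codon 1: AUG Met / AUG Met — identical.
Codon 2: GCA Ala / GCG Ala — synonymous.
Codon 3: AUU Ile / GAG Glu — nonsynonymous.
Codon 4: CUG Leu / UUA Leu — synonymous.
Codon 5: GCA Ala / UCA Ser — nonsynonymous.
Codon 6: GAA Glu / GAA Glu — identical.
Codon 7: CAA Gln / CAG Gln — synonymous.
Nonsynonymous differences: 2.

2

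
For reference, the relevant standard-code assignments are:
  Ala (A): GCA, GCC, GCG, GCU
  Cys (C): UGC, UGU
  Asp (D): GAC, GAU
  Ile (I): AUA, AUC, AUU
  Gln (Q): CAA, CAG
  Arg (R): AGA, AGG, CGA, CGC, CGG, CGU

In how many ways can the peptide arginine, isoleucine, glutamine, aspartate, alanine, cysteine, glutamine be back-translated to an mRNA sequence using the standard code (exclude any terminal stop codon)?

1152

Arg: 6 codons.
Ile: 3 codons.
Gln: 2 codons.
Asp: 2 codons.
Ala: 4 codons.
Cys: 2 codons.
Gln: 2 codons.
6 × 3 × 2 × 2 × 4 × 2 × 2 = 1152.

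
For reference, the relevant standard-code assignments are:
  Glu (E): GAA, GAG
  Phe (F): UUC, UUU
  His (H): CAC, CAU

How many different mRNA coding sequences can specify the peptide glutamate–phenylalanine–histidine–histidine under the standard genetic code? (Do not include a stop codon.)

16

Glu: 2 codons.
Phe: 2 codons.
His: 2 codons.
His: 2 codons.
2 × 2 × 2 × 2 = 16.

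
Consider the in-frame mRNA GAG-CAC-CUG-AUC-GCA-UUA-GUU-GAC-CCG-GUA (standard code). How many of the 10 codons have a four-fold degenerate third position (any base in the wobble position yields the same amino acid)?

5

Codon 1 GAG (Glu): third position 2-fold.
Codon 2 CAC (His): third position 2-fold.
Codon 3 CUG (Leu): third position 4-fold.
Codon 4 AUC (Ile): third position 3-fold.
Codon 5 GCA (Ala): third position 4-fold.
Codon 6 UUA (Leu): third position 2-fold.
Codon 7 GUU (Val): third position 4-fold.
Codon 8 GAC (Asp): third position 2-fold.
Codon 9 CCG (Pro): third position 4-fold.
Codon 10 GUA (Val): third position 4-fold.
Four-fold degenerate third positions: 5.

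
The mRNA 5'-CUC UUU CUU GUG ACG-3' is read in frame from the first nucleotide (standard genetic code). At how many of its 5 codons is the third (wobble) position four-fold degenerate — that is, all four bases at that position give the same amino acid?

4

Codon 1 CUC (Leu): third position 4-fold.
Codon 2 UUU (Phe): third position 2-fold.
Codon 3 CUU (Leu): third position 4-fold.
Codon 4 GUG (Val): third position 4-fold.
Codon 5 ACG (Thr): third position 4-fold.
Four-fold degenerate third positions: 4.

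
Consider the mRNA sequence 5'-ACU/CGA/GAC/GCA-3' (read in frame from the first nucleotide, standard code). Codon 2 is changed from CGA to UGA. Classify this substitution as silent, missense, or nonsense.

Position 4 falls in codon 2: CGA → Arg.
After the substitution the codon is UGA → Stop.
The new codon is a stop codon, so this is a nonsense mutation.

nonsense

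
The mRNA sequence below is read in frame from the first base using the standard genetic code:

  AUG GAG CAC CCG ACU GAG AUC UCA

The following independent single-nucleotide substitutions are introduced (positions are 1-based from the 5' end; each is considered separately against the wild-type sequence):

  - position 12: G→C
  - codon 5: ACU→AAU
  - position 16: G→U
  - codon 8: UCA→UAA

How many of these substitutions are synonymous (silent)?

1

Codon 4: CCG (Pro) → CCC (Pro) — synonymous.
Codon 5: ACU (Thr) → AAU (Asn) — missense.
Codon 6: GAG (Glu) → UAG (Stop) — nonsense.
Codon 8: UCA (Ser) → UAA (Stop) — nonsense.
Synonymous: 1 of 4.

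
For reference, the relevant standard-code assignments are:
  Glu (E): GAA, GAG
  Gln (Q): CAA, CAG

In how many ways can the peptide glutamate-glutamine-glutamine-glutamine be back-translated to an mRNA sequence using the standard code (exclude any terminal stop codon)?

16

Glu: 2 codons.
Gln: 2 codons.
Gln: 2 codons.
Gln: 2 codons.
2 × 2 × 2 × 2 = 16.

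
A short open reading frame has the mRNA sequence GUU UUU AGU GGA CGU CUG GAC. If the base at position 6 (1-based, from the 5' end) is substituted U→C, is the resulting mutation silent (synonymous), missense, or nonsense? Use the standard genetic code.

silent

Position 6 falls in codon 2: UUU → Phe.
After the substitution the codon is UUC → Phe.
Both encode Phe, so the change is synonymous.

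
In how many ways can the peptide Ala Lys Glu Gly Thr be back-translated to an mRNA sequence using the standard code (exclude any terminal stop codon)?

Ala: 4 codons.
Lys: 2 codons.
Glu: 2 codons.
Gly: 4 codons.
Thr: 4 codons.
4 × 2 × 2 × 4 × 4 = 256.

256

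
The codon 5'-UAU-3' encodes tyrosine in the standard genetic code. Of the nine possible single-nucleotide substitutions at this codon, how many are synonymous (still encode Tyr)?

1

Position 1: none → 0 synonymous.
Position 2: none → 0 synonymous.
Position 3: UAC → 1 synonymous.
Total: 0 + 0 + 1 = 1.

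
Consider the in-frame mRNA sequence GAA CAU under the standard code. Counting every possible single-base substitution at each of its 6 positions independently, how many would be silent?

Codon 1 (GAA, Glu): 1 synonymous substitution.
Codon 2 (CAU, His): 1 synonymous substitution.
Total: 1 + 1 = 2.

2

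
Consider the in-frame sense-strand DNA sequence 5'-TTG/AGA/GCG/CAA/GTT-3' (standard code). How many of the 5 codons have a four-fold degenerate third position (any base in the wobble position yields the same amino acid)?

2

Codon 1 TTG (Leu): third position 2-fold.
Codon 2 AGA (Arg): third position 2-fold.
Codon 3 GCG (Ala): third position 4-fold.
Codon 4 CAA (Gln): third position 2-fold.
Codon 5 GTT (Val): third position 4-fold.
Four-fold degenerate third positions: 2.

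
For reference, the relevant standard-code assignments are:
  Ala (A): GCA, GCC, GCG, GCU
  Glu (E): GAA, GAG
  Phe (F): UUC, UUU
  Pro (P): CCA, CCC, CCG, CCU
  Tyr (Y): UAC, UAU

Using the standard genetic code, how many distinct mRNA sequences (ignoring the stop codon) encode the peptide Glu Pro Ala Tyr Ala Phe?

Glu: 2 codons.
Pro: 4 codons.
Ala: 4 codons.
Tyr: 2 codons.
Ala: 4 codons.
Phe: 2 codons.
2 × 4 × 4 × 2 × 4 × 2 = 512.

512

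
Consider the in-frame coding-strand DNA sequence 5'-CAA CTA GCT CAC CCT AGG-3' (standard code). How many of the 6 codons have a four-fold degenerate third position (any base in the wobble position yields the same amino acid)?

Codon 1 CAA (Gln): third position 2-fold.
Codon 2 CTA (Leu): third position 4-fold.
Codon 3 GCT (Ala): third position 4-fold.
Codon 4 CAC (His): third position 2-fold.
Codon 5 CCT (Pro): third position 4-fold.
Codon 6 AGG (Arg): third position 2-fold.
Four-fold degenerate third positions: 3.

3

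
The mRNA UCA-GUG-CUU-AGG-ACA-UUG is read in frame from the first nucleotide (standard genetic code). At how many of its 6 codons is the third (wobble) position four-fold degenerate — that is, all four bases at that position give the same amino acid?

4

Codon 1 UCA (Ser): third position 4-fold.
Codon 2 GUG (Val): third position 4-fold.
Codon 3 CUU (Leu): third position 4-fold.
Codon 4 AGG (Arg): third position 2-fold.
Codon 5 ACA (Thr): third position 4-fold.
Codon 6 UUG (Leu): third position 2-fold.
Four-fold degenerate third positions: 4.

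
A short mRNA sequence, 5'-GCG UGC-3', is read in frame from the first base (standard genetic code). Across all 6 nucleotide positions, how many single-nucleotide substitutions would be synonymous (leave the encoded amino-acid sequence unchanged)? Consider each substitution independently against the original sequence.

4

Codon 1 (GCG, Ala): 3 synonymous substitutions.
Codon 2 (UGC, Cys): 1 synonymous substitution.
Total: 3 + 1 = 4.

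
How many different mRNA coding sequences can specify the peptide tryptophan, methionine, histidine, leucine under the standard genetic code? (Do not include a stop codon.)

12

Trp: 1 codon.
Met: 1 codon.
His: 2 codons.
Leu: 6 codons.
1 × 1 × 2 × 6 = 12.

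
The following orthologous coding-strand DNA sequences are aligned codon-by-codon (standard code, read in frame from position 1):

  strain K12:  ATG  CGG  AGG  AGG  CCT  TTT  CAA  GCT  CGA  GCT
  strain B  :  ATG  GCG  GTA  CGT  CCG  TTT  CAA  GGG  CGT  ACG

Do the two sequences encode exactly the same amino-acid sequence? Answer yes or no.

no

Codon 1: ATG Met / ATG Met — identical.
Codon 2: CGG Arg / GCG Ala — nonsynonymous.
Codon 3: AGG Arg / GTA Val — nonsynonymous.
Codon 4: AGG Arg / CGT Arg — synonymous.
Codon 5: CCT Pro / CCG Pro — synonymous.
Codon 6: TTT Phe / TTT Phe — identical.
Codon 7: CAA Gln / CAA Gln — identical.
Codon 8: GCT Ala / GGG Gly — nonsynonymous.
Codon 9: CGA Arg / CGT Arg — synonymous.
Codon 10: GCT Ala / ACG Thr — nonsynonymous.
Nonsynonymous differences: 4 → different protein.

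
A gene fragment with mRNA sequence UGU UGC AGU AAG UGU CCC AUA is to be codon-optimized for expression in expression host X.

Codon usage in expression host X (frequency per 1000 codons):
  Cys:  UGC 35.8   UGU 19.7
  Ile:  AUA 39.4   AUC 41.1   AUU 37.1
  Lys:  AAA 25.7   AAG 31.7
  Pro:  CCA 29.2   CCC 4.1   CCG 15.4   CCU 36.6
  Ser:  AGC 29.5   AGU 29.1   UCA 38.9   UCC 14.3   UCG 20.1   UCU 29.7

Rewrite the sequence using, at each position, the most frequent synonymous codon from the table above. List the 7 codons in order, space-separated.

UGC UGC UCA AAG UGC CCU AUC

Codon 1 (Cys): best is UGC at 35.8.
Codon 2 (Cys): best is UGC at 35.8.
Codon 3 (Ser): best is UCA at 38.9.
Codon 4 (Lys): best is AAG at 31.7.
Codon 5 (Cys): best is UGC at 35.8.
Codon 6 (Pro): best is CCU at 36.6.
Codon 7 (Ile): best is AUC at 41.1.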